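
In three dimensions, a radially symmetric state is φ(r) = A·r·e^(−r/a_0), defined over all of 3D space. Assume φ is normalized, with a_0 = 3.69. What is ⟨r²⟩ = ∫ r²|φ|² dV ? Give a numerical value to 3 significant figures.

The expectation value is the |φ|²-weighted average of r^2: ∫ r^2|φ|² 4πr² dr.
Evaluating both integrals, ⟨r²⟩ = 15·a_0^2/2.
Putting a_0 = 3.69 gives 102.1.

⟨r^2⟩ ≈ 102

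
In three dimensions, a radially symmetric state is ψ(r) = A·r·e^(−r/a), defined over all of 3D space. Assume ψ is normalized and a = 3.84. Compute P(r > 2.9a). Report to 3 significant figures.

P = ∫ |ψ|² 4πr² dr over r > 2.9a.
Normalization gives A² = 1/(3·π·a^5).
In terms of u = r/a (A², 4π and the length scale all cancel between numerator and denominator), P = [∫_{2.9}^{∞} u^4·e^(-2·u) du] / [∫_{0}^{∞} u^4·e^(-2·u) du].
With ∫ u^4·e^(-2·u) du = -(u^4/2 + u^3 + 3·u^2/2 + 3·u/2 + 3/4)·e^(-2·u) + C, the region integral is ≈ 0.23454 and the full one is 3/4.
This evaluates to P = 0.3127.

P ≈ 0.313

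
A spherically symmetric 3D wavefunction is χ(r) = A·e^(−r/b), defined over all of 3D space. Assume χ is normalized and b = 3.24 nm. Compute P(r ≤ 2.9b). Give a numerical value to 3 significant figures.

P = ∫ |χ|² 4πr² dr over r ≤ 2.9b.
Normalization gives A² = 1/(π·b^3).
Substituting u = r/b, A², 4π and the length scale all cancel in the ratio: P = ∫_{0}^{2.9} u^2·e^(-2·u) du / ∫_{0}^{∞} u^2·e^(-2·u) du.
An antiderivative of u^2·e^(-2·u) is -(2·u^2 + 2·u + 1)·e^(-2·u)/4; evaluating from 0 to 2.9 gives 1/4 - 1181·e^(-29/5)/200, while the full integral is 1/4.
The region integral divided by the full integral gives P = 0.9285.

P ≈ 0.928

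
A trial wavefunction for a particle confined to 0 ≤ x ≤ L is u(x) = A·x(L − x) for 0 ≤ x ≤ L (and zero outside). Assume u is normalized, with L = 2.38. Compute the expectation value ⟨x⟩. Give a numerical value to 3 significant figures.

By definition ⟨x⟩ = ∫ x |u(x)|² dx.
Expanding the polynomial and integrating term by term, evaluating both integrals, ⟨x⟩ = L/2.
Putting L = 2.38 gives 1.190.

⟨x⟩ ≈ 1.19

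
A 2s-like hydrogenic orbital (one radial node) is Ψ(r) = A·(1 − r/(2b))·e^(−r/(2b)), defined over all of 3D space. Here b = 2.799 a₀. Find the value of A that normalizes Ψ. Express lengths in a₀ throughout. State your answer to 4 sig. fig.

A ≈ 0.04260 a₀^(-3/2)

The normalization condition is ∫|Ψ|² 4πr² dr = 1 from 0 to ∞.
The angular integral contributes 4π, leaving ∫₀^∞ r²|Ψ|² dr.
The integral (without the A² prefactor) comes out to 8·π·b^3.
Hence A² = 1/[8·π·b^3].
Substituting b = 2.799 gives A² = 0.0018145, so A = 0.042597.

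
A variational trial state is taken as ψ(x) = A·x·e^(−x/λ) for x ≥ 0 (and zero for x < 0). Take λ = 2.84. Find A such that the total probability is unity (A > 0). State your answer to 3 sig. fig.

A ≈ 0.418

Normalization requires ∫|ψ|² dx = 1, integrated from 0 to ∞.
With ψ = A·x·e^(−x/λ), the integral evaluates to A²·[λ^3/4].
So A² = (λ^3/4)^(−1).
Plugging in λ = 2.84 yields A = 0.4179.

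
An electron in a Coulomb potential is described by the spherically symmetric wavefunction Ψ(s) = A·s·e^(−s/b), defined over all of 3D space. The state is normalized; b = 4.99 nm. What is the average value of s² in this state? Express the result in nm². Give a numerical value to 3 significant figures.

⟨s^2⟩ ≈ 187 nm^2

By definition ⟨s²⟩ = ∫ s^2 |Ψ(s)|² 4πs² ds.
With ∫₀^∞ s^6 e^(−αs) ds = 6!/α^7, the ratio of the moment integral to the normalization integral gives ⟨s²⟩ = 15·b^2/2.
With b = 4.99, ⟨s^2⟩ = 186.8.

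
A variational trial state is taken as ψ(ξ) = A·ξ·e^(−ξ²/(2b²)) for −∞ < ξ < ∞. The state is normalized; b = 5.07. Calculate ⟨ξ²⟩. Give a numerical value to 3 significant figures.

⟨ξ²⟩ = ∫ ξ^2 |ψ|² dξ over the full domain.
The ratio of the moment integral to the normalization integral gives ⟨ξ²⟩ = 3·b^2/2.
Putting b = 5.07 gives 38.56.

⟨ξ^2⟩ ≈ 38.6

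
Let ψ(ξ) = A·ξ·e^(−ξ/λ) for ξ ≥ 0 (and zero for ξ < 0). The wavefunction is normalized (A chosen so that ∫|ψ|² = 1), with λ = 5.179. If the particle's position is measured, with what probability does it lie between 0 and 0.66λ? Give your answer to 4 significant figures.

P ≈ 0.1475

|ψ|² is the probability density, so P = ∫_{0}^{0.66λ} |ψ|² dξ.
The normalization integral ∫|ψ|²dξ over the whole domain equals λ^3/4·A², and A² cancels in the ratio.
Substituting u = ξ/λ, A² and the length scale cancel in the ratio: P = ∫_{0}^{0.66} u^2·e^(-2·u) du / ∫_{0}^{∞} u^2·e^(-2·u) du.
With ∫ u^2·e^(-2·u) du = -(2·u^2 + 2·u + 1)·e^(-2·u)/4 + C, the region integral is 1/4 - 3989·e^(-33/25)/5000 and the full one is 1/4.
This works out to P = 0.14752.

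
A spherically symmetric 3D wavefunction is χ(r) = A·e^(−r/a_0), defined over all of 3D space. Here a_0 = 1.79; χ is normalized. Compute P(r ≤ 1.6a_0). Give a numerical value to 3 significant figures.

P = ∫ |χ|² 4πr² dr over r ≤ 1.6a_0.
The full normalization integral is A²·[π·a_0^3] = 1, fixing A².
Let u = r/a_0; then A², 4π and the length scale all cancel, so P = ∫_{0}^{1.6} u^2·e^(-2·u) du ÷ ∫_{0}^{∞} u^2·e^(-2·u) du.
With ∫ u^2·e^(-2·u) du = -(2·u^2 + 2·u + 1)·e^(-2·u)/4 + C, the region integral is 1/4 - 233·e^(-16/5)/100 and the full one is 1/4.
The region integral divided by the full integral gives P = 0.6201.

P ≈ 0.620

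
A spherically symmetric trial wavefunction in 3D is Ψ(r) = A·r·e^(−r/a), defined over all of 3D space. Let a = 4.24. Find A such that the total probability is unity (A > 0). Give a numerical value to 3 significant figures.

We need A² ∫|f|² 4πr² dr = 1, taking the integral from 0 to ∞.
Using ∫₀^∞ rⁿ e^(−αr) dr = n!/αⁿ⁺¹, with Ψ = A·r·e^(−r/a), the integral evaluates to A²·[3·π·a^5].
With a = 4.24: A² = 0.00007743 and A = 0.008799.

A ≈ 0.00880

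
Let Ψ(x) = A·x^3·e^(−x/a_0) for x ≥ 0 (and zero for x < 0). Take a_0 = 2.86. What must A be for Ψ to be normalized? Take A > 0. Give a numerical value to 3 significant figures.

We need A² ∫|f|² dx = 1, taking the integral from 0 to ∞.
Using ∫₀^∞ xⁿ e^(−αx) dx = n!/αⁿ⁺¹, carrying out the integral gives A² · 45·a_0^7/8.
Substituting a_0 = 2.86 gives A² = 0.0001136, so A = 0.01066.

A ≈ 0.0107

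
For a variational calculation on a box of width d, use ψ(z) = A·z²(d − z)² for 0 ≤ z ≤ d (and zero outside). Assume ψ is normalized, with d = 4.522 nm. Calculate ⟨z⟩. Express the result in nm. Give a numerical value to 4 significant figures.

By definition ⟨z⟩ = ∫ z |ψ(z)|² dz.
Expanding the polynomial and integrating term by term, since the A² factors cancel between numerator and denominator, ⟨z⟩ = d/2.
Putting d = 4.522 gives 2.2610.

⟨z⟩ ≈ 2.261 nm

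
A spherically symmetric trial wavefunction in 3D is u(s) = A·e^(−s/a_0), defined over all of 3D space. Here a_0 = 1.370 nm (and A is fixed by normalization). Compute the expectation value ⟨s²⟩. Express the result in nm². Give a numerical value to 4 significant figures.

⟨s^2⟩ ≈ 5.631 nm^2

⟨s²⟩ = ∫ s^2 |u|² 4πs² ds over the full domain.
Evaluating both integrals, ⟨s²⟩ = 3·a_0^2.
Putting a_0 = 1.370 gives 5.6307.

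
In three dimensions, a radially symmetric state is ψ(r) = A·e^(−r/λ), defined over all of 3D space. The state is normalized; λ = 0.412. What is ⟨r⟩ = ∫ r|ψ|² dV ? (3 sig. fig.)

⟨r⟩ ≈ 0.618

By definition ⟨r⟩ = ∫ r |ψ(r)|² 4πr² dr.
Recall ∫₀^∞ r^m e^(−r/β) dr = m!·β^(m+1), the ratio of the moment integral to the normalization integral gives ⟨r⟩ = 3·λ/2.
Putting λ = 0.412 gives 0.6180.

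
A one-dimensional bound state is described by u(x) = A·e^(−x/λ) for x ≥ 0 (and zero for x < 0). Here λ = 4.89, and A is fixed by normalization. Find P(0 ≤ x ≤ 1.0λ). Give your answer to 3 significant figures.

P ≈ 0.865

The probability is P = ∫ |u|² dx over [0, 1.0λ].
With A² fixed by ∫|u|² = 1, i.e. A² = (λ/2)^(−1), substitute and integrate.
In terms of t = x/λ (A² and the length scale cancel between numerator and denominator), P = [∫_{0}^{1.0} e^(-2·t) dt] / [∫_{0}^{∞} e^(-2·t) dt].
With ∫ e^(-2·t) dt = -e^(-2·t)/2 + C, the region integral is 1/2 - e^(-2)/2 and the full one is 1/2.
This works out to P = 0.8647.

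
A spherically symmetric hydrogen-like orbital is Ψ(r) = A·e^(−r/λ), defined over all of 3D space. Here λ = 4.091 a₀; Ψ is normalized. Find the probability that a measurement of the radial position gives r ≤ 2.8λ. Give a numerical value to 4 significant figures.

Integrate the radial probability density 4πr²|Ψ|² over r ≤ 2.8λ.
Normalization gives A² = 1/(π·λ^3).
Substituting u = r/λ, A², 4π and the length scale all cancel in the ratio: P = ∫_{0}^{2.8} u^2·e^(-2·u) du / ∫_{0}^{∞} u^2·e^(-2·u) du.
Using ∫ u^2·e^(-2·u) du = -(2·u^2 + 2·u + 1)·e^(-2·u)/4, the numerator is 1/4 - 557·e^(-28/5)/100 and the denominator is 1/4.
This evaluates to P = 0.91761.

P ≈ 0.9176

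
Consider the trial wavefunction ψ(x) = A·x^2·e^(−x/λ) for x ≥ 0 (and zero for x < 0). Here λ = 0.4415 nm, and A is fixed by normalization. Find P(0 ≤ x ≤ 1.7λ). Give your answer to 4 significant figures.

P ≈ 0.2558

The probability is P = ∫ |ψ|² dx over [0, 1.7λ].
With A² fixed by ∫|ψ|² = 1, i.e. A² = (3·λ^5/4)^(−1), substitute and integrate.
In terms of u = x/λ (A² and the length scale cancel between numerator and denominator), P = [∫_{0}^{1.7} u^4·e^(-2·u) du] / [∫_{0}^{∞} u^4·e^(-2·u) du].
Using ∫ u^4·e^(-2·u) du = -(u^4/2 + u^3 + 3·u^2/2 + 3·u/2 + 3/4)·e^(-2·u), the numerator is ≈ 0.191864 and the denominator is 3/4.
Evaluating gives P = 0.25582.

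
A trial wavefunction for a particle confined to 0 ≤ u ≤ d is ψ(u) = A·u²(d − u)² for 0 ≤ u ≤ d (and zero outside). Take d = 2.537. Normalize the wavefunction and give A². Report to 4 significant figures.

A^2 ≈ 0.1447

Normalization requires ∫|ψ|² du = 1, integrated from 0 to d.
The integral (without the A² prefactor) comes out to d^9/630.
Substituting d = 2.537 gives A² = 0.14470, so A = 0.38039.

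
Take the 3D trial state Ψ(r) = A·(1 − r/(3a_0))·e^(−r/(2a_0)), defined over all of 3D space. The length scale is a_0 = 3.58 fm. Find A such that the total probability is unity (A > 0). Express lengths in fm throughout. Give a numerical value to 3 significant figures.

A ≈ 0.0510 fm^(-3/2)

Require ∫ |Ψ|² 4πr² dr = 1 over the whole domain.
The angular integral contributes 4π, leaving ∫₀^∞ r²|Ψ|² dr.
With Ψ = A·(1 − r/(3a_0))·e^(−r/(2a_0)), the integral evaluates to A²·[8·π·a_0^3/3].
Plugging in a_0 = 3.58 yields A = 0.05101.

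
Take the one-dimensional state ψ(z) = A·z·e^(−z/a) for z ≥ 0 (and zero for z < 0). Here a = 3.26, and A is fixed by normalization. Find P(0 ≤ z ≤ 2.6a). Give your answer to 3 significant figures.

P ≈ 0.891

|ψ|² is the probability density, so P = ∫_{0}^{2.6a} |ψ|² dz.
With A² fixed by ∫|ψ|² = 1, i.e. A² = (a^3/4)^(−1), substitute and integrate.
In terms of u = z/a (A² and the length scale cancel between numerator and denominator), P = [∫_{0}^{2.6} u^2·e^(-2·u) du] / [∫_{0}^{∞} u^2·e^(-2·u) du].
An antiderivative of u^2·e^(-2·u) is -(2·u^2 + 2·u + 1)·e^(-2·u)/4; evaluating from 0 to 2.6 gives 1/4 - 493·e^(-26/5)/100, while the full integral is 1/4.
The result is P = 0.8912.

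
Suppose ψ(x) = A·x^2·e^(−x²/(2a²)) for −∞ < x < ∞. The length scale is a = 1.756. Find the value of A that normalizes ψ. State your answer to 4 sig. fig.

A ≈ 0.2123

The normalization condition is ∫|ψ|² dx = 1 from −∞ to ∞.
Using the Gaussian integral ∫_{−∞}^{∞} e^(−αx²) dx = √(π/α), with ψ = A·x^2·e^(−x²/(2a²)), the integral evaluates to A²·[3·√(π)·a^5/4].
Hence A² = 1/[3·√(π)·a^5/4].
Substituting a = 1.756 gives A² = 0.045055, so A = 0.21226.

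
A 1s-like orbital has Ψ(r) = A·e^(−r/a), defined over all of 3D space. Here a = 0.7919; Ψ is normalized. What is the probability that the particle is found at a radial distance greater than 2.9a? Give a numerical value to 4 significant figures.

P ≈ 0.07151

P = ∫ |Ψ|² 4πr² dr over r > 2.9a.
Normalization gives A² = 1/(π·a^3).
Substituting u = r/a, A², 4π and the length scale all cancel in the ratio: P = ∫_{2.9}^{∞} u^2·e^(-2·u) du / ∫_{0}^{∞} u^2·e^(-2·u) du.
Using ∫ u^2·e^(-2·u) du = -(2·u^2 + 2·u + 1)·e^(-2·u)/4, the numerator is 1181·e^(-29/5)/200 and the denominator is 1/4.
The region integral divided by the full integral gives P = 0.071511.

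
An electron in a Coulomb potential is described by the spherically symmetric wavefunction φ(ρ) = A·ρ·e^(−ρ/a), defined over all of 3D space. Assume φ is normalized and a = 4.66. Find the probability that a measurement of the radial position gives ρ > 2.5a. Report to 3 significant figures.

With dV = 4πρ²dρ, the probability is ∫|φ|² dV over ρ > 2.5a.
A² is fixed by ∫₀^∞ 4πρ²|φ|² dρ = 1, i.e. A² = (3·π·a^5)^(−1).
Let u = ρ/a; then A², 4π and the length scale all cancel, so P = ∫_{2.5}^{∞} u^4·e^(-2·u) du ÷ ∫_{0}^{∞} u^4·e^(-2·u) du.
Using ∫ u^4·e^(-2·u) du = -(u^4/2 + u^3 + 3·u^2/2 + 3·u/2 + 3/4)·e^(-2·u), the numerator is 1569·e^(-5)/32 and the denominator is 3/4.
Taking the ratio yields P = 0.4405.

P ≈ 0.440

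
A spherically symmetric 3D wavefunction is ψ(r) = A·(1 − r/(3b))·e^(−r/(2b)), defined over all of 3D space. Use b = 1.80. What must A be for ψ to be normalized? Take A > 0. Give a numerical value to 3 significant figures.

A ≈ 0.143

Require ∫ |ψ|² 4πr² dr = 1 over the whole domain.
With ψ = A·(1 − r/(3b))·e^(−r/(2b)), the integral evaluates to A²·[8·π·b^3/3].
Hence A² = 1/[8·π·b^3/3].
With b = 1.80: A² = 0.02047 and A = 0.1431.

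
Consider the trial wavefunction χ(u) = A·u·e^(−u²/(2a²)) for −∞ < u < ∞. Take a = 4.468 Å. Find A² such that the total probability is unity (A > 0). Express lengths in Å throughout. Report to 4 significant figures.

Normalization requires ∫|χ|² du = 1, integrated from −∞ to ∞.
Differentiating ∫e^(−αu²) du = √(π/α) under α to get the higher moments, with χ = A·u·e^(−u²/(2a²)), the integral evaluates to A²·[√(π)·a^3/2].
Setting this equal to 1 gives A² = 1/(√(π)·a^3/2).
Plugging in a = 4.468 yields A = 0.11248.

A^2 ≈ 0.01265 Å^(-3)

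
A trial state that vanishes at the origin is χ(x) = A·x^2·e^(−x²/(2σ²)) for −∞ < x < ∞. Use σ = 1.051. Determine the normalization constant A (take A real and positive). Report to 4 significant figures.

A ≈ 0.7659

Normalization requires ∫|χ|² dx = 1, integrated from −∞ to ∞.
With ∫_{−∞}^{∞} x^(2m) e^(−αx²) dx = (2m−1)!!·√π / (2^m α^(m+1/2)), with χ = A·x^2·e^(−x²/(2σ²)), the integral evaluates to A²·[3·√(π)·σ^5/4].
Hence A² = 1/[3·√(π)·σ^5/4].
With σ = 1.051: A² = 0.58661 and A = 0.76591.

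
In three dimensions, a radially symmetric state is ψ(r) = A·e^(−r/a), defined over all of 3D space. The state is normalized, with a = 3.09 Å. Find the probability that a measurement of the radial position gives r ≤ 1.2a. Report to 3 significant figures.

P ≈ 0.430

With dV = 4πr²dr, the probability is ∫|ψ|² dV over r ≤ 1.2a.
Normalization gives A² = 1/(π·a^3).
In terms of u = r/a (A², 4π and the length scale all cancel between numerator and denominator), P = [∫_{0}^{1.2} u^2·e^(-2·u) du] / [∫_{0}^{∞} u^2·e^(-2·u) du].
With ∫ u^2·e^(-2·u) du = -(2·u^2 + 2·u + 1)·e^(-2·u)/4 + C, the region integral is 1/4 - 157·e^(-12/5)/100 and the full one is 1/4.
This evaluates to P = 0.4303.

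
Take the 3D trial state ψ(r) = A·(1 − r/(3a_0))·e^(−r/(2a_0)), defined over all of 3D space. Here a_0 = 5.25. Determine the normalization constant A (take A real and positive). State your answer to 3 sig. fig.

A ≈ 0.0287

The normalization condition is ∫|ψ|² 4πr² dr = 1 from 0 to ∞.
With ∫₀^∞ r^4 e^(−αr) dr = 4!/α^5, carrying out the integral gives A² · 8·π·a_0^3/3.
Substituting a_0 = 5.25 gives A² = 0.0008249, so A = 0.02872.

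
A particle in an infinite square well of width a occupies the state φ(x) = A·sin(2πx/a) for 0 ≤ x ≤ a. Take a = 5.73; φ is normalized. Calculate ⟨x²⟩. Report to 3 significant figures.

⟨x²⟩ = ∫ x^2 |φ|² dx over the full domain.
Since the A² factors cancel between numerator and denominator, ⟨x²⟩ = -a^2/(8·π^2) + a^2/3.
With a = 5.73, ⟨x^2⟩ = 10.53.

⟨x^2⟩ ≈ 10.5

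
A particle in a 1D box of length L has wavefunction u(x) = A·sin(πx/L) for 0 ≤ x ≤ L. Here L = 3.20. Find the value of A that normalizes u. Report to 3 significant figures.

A ≈ 0.791

The normalization condition is ∫|u|² dx = 1 from 0 to L.
With u = A·sin(πx/L), the integral evaluates to A²·[L/2].
Setting this equal to 1 gives A² = 1/(L/2).
Substituting L = 3.20 gives A² = 0.6250, so A = 0.7906.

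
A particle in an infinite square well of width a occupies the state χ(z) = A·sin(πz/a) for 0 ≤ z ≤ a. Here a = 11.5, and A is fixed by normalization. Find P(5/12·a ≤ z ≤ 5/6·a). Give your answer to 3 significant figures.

P ≈ 0.634

|χ|² is the probability density, so P = ∫_{5/12·a}^{5/6·a} |χ|² dz.
With A² fixed by ∫|χ|² = 1, i.e. A² = (a/2)^(−1), substitute and integrate.
Let u = z/a; then A² and the length scale cancel, so P = ∫_{5/12}^{5/6} sin(π·u)^2 du ÷ ∫_{0}^{1} sin(π·u)^2 du.
With ∫ sin(π·u)^2 du = u/2 - sin(2·π·u)/(4·π) + C, the region integral is 1/(8·π) + √(3)/(8·π) + 5/24 and the full one is 1/2.
Taking the ratio, P = (3 + 3·√(3) + 5·π)/(12·π).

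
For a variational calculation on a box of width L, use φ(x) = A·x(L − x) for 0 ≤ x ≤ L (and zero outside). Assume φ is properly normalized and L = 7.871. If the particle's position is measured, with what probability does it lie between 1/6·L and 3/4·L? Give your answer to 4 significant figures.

P ≈ 0.8610

|φ|² is the probability density, so P = ∫_{1/6·L}^{3/4·L} |φ|² dx.
Since A² = 1/(L^5/30), this is the region integral divided by the full normalization integral.
Let u = x/L; then A² and the length scale cancel, so P = ∫_{1/6}^{3/4} u^2·(1 - u)^2 du ÷ ∫_{0}^{1} u^2·(1 - u)^2 du.
Using ∫ u^2·(1 - u)^2 du = u^3·(6·u^2 - 15·u + 10)/30, the numerator is ≈ 0.0286997 and the denominator is 1/30.
This works out to P = 0.86099.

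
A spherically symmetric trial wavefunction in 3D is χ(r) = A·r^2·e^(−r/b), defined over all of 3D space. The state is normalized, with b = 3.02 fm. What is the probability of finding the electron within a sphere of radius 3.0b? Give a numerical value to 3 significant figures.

P ≈ 0.394

Integrate the radial probability density 4πr²|χ|² over r ≤ 3.0b.
Normalization gives A² = 1/(45·π·b^7/2).
In terms of u = r/b (A², 4π and the length scale all cancel between numerator and denominator), P = [∫_{0}^{3.0} u^6·e^(-2·u) du] / [∫_{0}^{∞} u^6·e^(-2·u) du].
An antiderivative of u^6·e^(-2·u) is -(4·u^6 + 12·u^5 + 30·u^4 + 60·u^3 + 90·u^2 + 90·u + 45)·e^(-2·u)/8; evaluating from 0 to 3.0 gives ≈ 2.2145, while the full integral is 45/8.
This evaluates to P = 0.3937.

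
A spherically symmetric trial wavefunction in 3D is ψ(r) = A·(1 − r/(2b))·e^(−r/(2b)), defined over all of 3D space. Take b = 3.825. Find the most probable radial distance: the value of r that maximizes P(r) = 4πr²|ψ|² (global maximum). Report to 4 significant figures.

Set d/dr [P(r) = 4πr²|ψ|²] = 0 and solve for r > 0.
Solving yields r = b·(√(5) + 3).
With b = 3.825, the most probable radial distance is 20.028.

r ≈ 20.03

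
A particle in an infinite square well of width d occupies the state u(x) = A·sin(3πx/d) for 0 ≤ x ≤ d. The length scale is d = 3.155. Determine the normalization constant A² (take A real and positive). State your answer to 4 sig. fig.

The normalization condition is ∫|u|² dx = 1 from 0 to d.
Using sin²θ = (1 − cos 2θ)/2, with u = A·sin(3πx/d), the integral evaluates to A²·[d/2].
So A² = (d/2)^(−1).
Substituting d = 3.155 gives A² = 0.63391, so A = 0.79619.

A^2 ≈ 0.6339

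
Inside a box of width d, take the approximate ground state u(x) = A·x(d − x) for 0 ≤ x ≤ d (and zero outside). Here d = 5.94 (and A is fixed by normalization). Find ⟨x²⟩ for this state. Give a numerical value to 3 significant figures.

⟨x²⟩ = ∫ x^2 |u|² dx over the full domain.
Expanding the polynomial and integrating term by term, since the A² factors cancel between numerator and denominator, ⟨x²⟩ = 2·d^2/7.
With d = 5.94, ⟨x^2⟩ = 10.08.

⟨x^2⟩ ≈ 10.1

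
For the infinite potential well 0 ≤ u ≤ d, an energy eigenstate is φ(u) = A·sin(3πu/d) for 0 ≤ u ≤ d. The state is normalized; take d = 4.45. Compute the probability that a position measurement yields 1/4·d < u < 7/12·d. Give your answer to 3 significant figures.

P ≈ 0.333

|φ|² is the probability density, so P = ∫_{1/4·d}^{7/12·d} |φ|² du.
With A² fixed by ∫|φ|² = 1, i.e. A² = (d/2)^(−1), substitute and integrate.
Substituting t = u/d, A² and the length scale cancel in the ratio: P = ∫_{1/4}^{7/12} sin(3·π·t)^2 dt / ∫_{0}^{1} sin(3·π·t)^2 dt.
With ∫ sin(3·π·t)^2 dt = t/2 - sin(6·π·t)/(12·π) + C, the region integral is 1/6 and the full one is 1/2.
This works out to P = 1/3.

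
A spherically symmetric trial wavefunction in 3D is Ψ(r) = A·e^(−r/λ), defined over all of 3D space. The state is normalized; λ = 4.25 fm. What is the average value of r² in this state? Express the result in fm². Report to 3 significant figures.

The expectation value is the |Ψ|²-weighted average of r^2: ∫ r^2|Ψ|² 4πr² dr.
Evaluating both integrals, ⟨r²⟩ = 3·λ^2.
With λ = 4.25, ⟨r^2⟩ = 54.19.

⟨r^2⟩ ≈ 54.2 fm^2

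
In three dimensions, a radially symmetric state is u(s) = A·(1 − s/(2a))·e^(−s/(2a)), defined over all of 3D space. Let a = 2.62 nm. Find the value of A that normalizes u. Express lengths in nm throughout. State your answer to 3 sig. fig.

A ≈ 0.0470 nm^(-3/2)

Normalization requires ∫|u|² 4πs² ds = 1, integrated from 0 to ∞.
Recall ∫₀^∞ s^m e^(−s/β) ds = m!·β^(m+1), with u = A·(1 − s/(2a))·e^(−s/(2a)), the integral evaluates to A²·[8·π·a^3].
Setting this equal to 1 gives A² = 1/(8·π·a^3).
Substituting a = 2.62 gives A² = 0.002212, so A = 0.04704.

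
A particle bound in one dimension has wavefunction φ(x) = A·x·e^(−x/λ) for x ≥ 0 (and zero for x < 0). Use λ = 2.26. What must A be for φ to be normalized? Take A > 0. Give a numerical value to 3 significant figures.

A ≈ 0.589

Normalization requires ∫|φ|² dx = 1, integrated from 0 to ∞.
Recall ∫₀^∞ x^m e^(−x/β) dx = m!·β^(m+1), with φ = A·x·e^(−x/λ), the integral evaluates to A²·[λ^3/4].
So A² = (λ^3/4)^(−1).
With λ = 2.26: A² = 0.3465 and A = 0.5887.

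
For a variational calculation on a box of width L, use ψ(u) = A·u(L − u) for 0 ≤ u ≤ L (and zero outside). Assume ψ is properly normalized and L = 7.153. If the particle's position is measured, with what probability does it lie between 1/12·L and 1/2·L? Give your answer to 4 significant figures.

P = ∫_{1/12·L}^{1/2·L} |ψ(u)|² du.
Since A² = 1/(L^5/30), this is the region integral divided by the full normalization integral.
Let t = u/L; then A² and the length scale cancel, so P = ∫_{1/12}^{1/2} t^2·(1 - t)^2 dt ÷ ∫_{0}^{1} t^2·(1 - t)^2 dt.
Using ∫ t^2·(1 - t)^2 dt = t^3·(6·t^2 - 15·t + 10)/30, the numerator is ≈ 0.0164971 and the denominator is 1/30.
Evaluating gives P = 0.49491.

P ≈ 0.4949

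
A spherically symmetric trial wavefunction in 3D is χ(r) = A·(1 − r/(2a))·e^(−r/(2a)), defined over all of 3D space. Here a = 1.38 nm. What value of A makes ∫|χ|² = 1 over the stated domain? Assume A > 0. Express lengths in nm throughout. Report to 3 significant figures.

A ≈ 0.123 nm^(-3/2)

The normalization condition is ∫|χ|² 4πr² dr = 1 from 0 to ∞.
The angular integral contributes 4π, leaving ∫₀^∞ r²|χ|² dr.
Recall ∫₀^∞ r^m e^(−r/β) dr = m!·β^(m+1), carrying out the integral gives A² · 8·π·a^3.
Setting this equal to 1 gives A² = 1/(8·π·a^3).
Substituting a = 1.38 gives A² = 0.01514, so A = 0.1230.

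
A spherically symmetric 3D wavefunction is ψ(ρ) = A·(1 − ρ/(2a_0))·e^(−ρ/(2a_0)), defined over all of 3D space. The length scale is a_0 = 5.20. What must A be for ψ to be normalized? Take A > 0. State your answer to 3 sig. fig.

We need A² ∫|f|² 4πρ² dρ = 1, taking the integral from 0 to ∞.
Using ∫₀^∞ ρⁿ e^(−αρ) dρ = n!/αⁿ⁺¹, carrying out the integral gives A² · 8·π·a_0^3.
Plugging in a_0 = 5.20 yields A = 0.01682.

A ≈ 0.0168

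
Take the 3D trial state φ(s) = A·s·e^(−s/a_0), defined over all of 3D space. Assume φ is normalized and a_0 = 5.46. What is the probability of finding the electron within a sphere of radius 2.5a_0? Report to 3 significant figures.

With dV = 4πs²ds, the probability is ∫|φ|² dV over s ≤ 2.5a_0.
The full normalization integral is A²·[3·π·a_0^5] = 1, fixing A².
Let u = s/a_0; then A², 4π and the length scale all cancel, so P = ∫_{0}^{2.5} u^4·e^(-2·u) du ÷ ∫_{0}^{∞} u^4·e^(-2·u) du.
An antiderivative of u^4·e^(-2·u) is -(u^4/2 + u^3 + 3·u^2/2 + 3·u/2 + 3/4)·e^(-2·u); evaluating from 0 to 2.5 gives 3/4 - 1569·e^(-5)/32, while the full integral is 3/4.
Taking the ratio yields P = 0.5595.

P ≈ 0.560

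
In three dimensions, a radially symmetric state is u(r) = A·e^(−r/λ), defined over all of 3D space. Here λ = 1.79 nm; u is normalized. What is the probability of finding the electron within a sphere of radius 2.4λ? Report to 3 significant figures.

P ≈ 0.857

Integrate the radial probability density 4πr²|u|² over r ≤ 2.4λ.
Normalization gives A² = 1/(π·λ^3).
Let t = r/λ; then A², 4π and the length scale all cancel, so P = ∫_{0}^{2.4} t^2·e^(-2·t) dt ÷ ∫_{0}^{∞} t^2·e^(-2·t) dt.
An antiderivative of t^2·e^(-2·t) is -(2·t^2 + 2·t + 1)·e^(-2·t)/4; evaluating from 0 to 2.4 gives 1/4 - 433·e^(-24/5)/100, while the full integral is 1/4.
This evaluates to P = 0.8575.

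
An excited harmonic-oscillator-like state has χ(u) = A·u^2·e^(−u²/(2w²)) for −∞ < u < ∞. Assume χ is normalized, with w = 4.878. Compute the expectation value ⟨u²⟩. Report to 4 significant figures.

The expectation value is the |χ|²-weighted average of u^2: ∫ u^2|χ|² du.
Differentiating ∫e^(−αu²) du = √(π/α) under α to get the higher moments, since the A² factors cancel between numerator and denominator, ⟨u²⟩ = 5·w^2/2.
Putting w = 4.878 gives 59.487.

⟨u^2⟩ ≈ 59.49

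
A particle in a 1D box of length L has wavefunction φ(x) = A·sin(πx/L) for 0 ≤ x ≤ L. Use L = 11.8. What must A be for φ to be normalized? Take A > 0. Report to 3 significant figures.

The normalization condition is ∫|φ|² dx = 1 from 0 to L.
∫|φ|² dx = A²·(L/2).
Substituting L = 11.8 gives A² = 0.1695, so A = 0.4117.

A ≈ 0.412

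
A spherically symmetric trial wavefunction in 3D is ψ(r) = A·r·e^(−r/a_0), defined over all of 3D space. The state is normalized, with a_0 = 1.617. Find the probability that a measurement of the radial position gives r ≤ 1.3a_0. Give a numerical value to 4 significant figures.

P = ∫ |ψ|² 4πr² dr over r ≤ 1.3a_0.
Normalization gives A² = 1/(3·π·a_0^5).
Substituting u = r/a_0, A², 4π and the length scale all cancel in the ratio: P = ∫_{0}^{1.3} u^4·e^(-2·u) du / ∫_{0}^{∞} u^4·e^(-2·u) du.
Using ∫ u^4·e^(-2·u) du = -(u^4/2 + u^3 + 3·u^2/2 + 3·u/2 + 3/4)·e^(-2·u), the numerator is ≈ 0.0919324 and the denominator is 3/4.
This evaluates to P = 0.12258.

P ≈ 0.1226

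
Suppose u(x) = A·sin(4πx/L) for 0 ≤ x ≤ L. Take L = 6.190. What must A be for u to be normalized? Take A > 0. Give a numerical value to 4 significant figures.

The normalization condition is ∫|u|² dx = 1 from 0 to L.
The integral (without the A² prefactor) comes out to L/2.
Setting this equal to 1 gives A² = 1/(L/2).
Substituting L = 6.190 gives A² = 0.32310, so A = 0.56842.

A ≈ 0.5684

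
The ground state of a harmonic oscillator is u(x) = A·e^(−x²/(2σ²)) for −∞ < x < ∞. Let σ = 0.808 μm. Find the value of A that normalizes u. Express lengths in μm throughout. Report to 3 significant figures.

A ≈ 0.836 μm^(-1/2)

Normalization requires ∫|u|² dx = 1, integrated from −∞ to ∞.
∫|u|² dx = A²·(√(π)·σ).
With σ = 0.808: A² = 0.6983 and A = 0.8356.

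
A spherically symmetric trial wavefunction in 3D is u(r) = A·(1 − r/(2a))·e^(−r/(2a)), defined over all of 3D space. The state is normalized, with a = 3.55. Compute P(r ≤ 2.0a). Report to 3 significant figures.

Integrate the radial probability density 4πr²|u|² over r ≤ 2.0a.
A² is fixed by ∫₀^∞ 4πr²|u|² dr = 1, i.e. A² = (8·π·a^3)^(−1).
Let t = r/a; then A², 4π and the length scale all cancel, so P = ∫_{0}^{2.0} t^2·(1 - t/2)^2·e^(-t) dt ÷ ∫_{0}^{∞} t^2·(1 - t/2)^2·e^(-t) dt.
With ∫ t^2·(1 - t/2)^2·e^(-t) dt = -(t^4/4 + t^2 + 2·t + 2)·e^(-t) + C, the region integral is 2 - 14·e^(-2) and the full one is 2.
Taking the ratio yields P = 0.05265.

P ≈ 0.0527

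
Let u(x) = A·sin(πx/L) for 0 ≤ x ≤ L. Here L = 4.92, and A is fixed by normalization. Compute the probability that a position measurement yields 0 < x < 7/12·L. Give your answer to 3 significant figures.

P ≈ 0.663

|u|² is the probability density, so P = ∫_{0}^{7/12·L} |u|² dx.
Since A² = 1/(L/2), this is the region integral divided by the full normalization integral.
In terms of t = x/L (A² and the length scale cancel between numerator and denominator), P = [∫_{0}^{7/12} sin(π·t)^2 dt] / [∫_{0}^{1} sin(π·t)^2 dt].
An antiderivative of sin(π·t)^2 is t/2 - sin(2·π·t)/(4·π); evaluating from 0 to 7/12 gives 1/(8·π) + 7/24, while the full integral is 1/2.
Taking the ratio, P = (3 + 7·π)/(12·π).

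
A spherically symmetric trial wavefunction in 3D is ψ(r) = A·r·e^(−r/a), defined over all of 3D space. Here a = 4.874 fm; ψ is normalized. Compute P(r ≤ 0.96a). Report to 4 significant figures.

P ≈ 0.04572

Integrate the radial probability density 4πr²|ψ|² over r ≤ 0.96a.
Normalization gives A² = 1/(3·π·a^5).
In terms of u = r/a (A², 4π and the length scale all cancel between numerator and denominator), P = [∫_{0}^{0.96} u^4·e^(-2·u) du] / [∫_{0}^{∞} u^4·e^(-2·u) du].
Using ∫ u^4·e^(-2·u) du = -(u^4/2 + u^3 + 3·u^2/2 + 3·u/2 + 3/4)·e^(-2·u), the numerator is ≈ 0.0342928 and the denominator is 3/4.
Taking the ratio yields P = 0.045724.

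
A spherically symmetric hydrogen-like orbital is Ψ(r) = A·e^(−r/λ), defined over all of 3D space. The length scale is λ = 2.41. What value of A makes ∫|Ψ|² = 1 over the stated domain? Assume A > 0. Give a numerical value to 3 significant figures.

We need A² ∫|f|² 4πr² dr = 1, taking the integral from 0 to ∞.
The angular integral contributes 4π, leaving ∫₀^∞ r²|Ψ|² dr.
With ∫₀^∞ r^2 e^(−αr) dr = 2!/α^3, with Ψ = A·e^(−r/λ), the integral evaluates to A²·[π·λ^3].
So A² = (π·λ^3)^(−1).
Plugging in λ = 2.41 yields A = 0.1508.

A ≈ 0.151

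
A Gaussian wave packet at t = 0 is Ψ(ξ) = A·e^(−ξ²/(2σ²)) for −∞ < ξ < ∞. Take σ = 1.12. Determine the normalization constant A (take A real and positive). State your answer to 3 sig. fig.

Require ∫ |Ψ|² dξ = 1 over the whole domain.
Differentiating ∫e^(−αξ²) dξ = √(π/α) under α to get the higher moments, the integral (without the A² prefactor) comes out to √(π)·σ.
Hence A² = 1/[√(π)·σ].
Substituting σ = 1.12 gives A² = 0.5037, so A = 0.7097.

A ≈ 0.710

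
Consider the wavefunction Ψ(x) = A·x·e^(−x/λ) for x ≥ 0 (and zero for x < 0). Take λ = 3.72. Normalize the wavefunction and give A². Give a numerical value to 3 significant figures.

The normalization condition is ∫|Ψ|² dx = 1 from 0 to ∞.
With ∫₀^∞ x^2 e^(−αx) dx = 2!/α^3, ∫|Ψ|² dx = A²·(λ^3/4).
So A² = (λ^3/4)^(−1).
Plugging in λ = 3.72 yields A = 0.2788.

A^2 ≈ 0.0777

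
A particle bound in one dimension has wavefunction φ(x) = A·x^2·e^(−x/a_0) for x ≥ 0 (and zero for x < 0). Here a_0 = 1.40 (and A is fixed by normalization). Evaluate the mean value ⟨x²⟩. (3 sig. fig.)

⟨x^2⟩ ≈ 14.7

⟨x²⟩ = ∫ x^2 |φ|² dx over the full domain.
With ∫₀^∞ x^6 e^(−αx) dx = 6!/α^7, evaluating both integrals, ⟨x²⟩ = 15·a_0^2/2.
Putting a_0 = 1.40 gives 14.70.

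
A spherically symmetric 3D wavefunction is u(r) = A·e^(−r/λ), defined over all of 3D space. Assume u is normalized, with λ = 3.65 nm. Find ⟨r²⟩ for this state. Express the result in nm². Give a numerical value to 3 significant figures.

⟨r^2⟩ ≈ 40.0 nm^2

By definition ⟨r²⟩ = ∫ r^2 |u(r)|² 4πr² dr.
The ratio of the moment integral to the normalization integral gives ⟨r²⟩ = 3·λ^2.
Putting λ = 3.65 gives 39.97.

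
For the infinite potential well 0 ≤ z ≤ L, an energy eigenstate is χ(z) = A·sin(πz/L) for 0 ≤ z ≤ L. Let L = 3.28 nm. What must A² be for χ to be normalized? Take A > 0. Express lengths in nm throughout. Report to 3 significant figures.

A^2 ≈ 0.610 nm^(-1)

Normalization requires ∫|χ|² dz = 1, integrated from 0 to L.
Using sin²θ = (1 − cos 2θ)/2, the integral (without the A² prefactor) comes out to L/2.
Substituting L = 3.28 gives A² = 0.6098, so A = 0.7809.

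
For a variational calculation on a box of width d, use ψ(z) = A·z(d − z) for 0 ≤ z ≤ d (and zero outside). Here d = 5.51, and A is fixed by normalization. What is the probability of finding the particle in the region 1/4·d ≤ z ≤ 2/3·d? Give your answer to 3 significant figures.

P ≈ 0.687

P = ∫_{1/4·d}^{2/3·d} |ψ(z)|² dz.
With A² fixed by ∫|ψ|² = 1, i.e. A² = (d^5/30)^(−1), substitute and integrate.
Substituting u = z/d, A² and the length scale cancel in the ratio: P = ∫_{1/4}^{2/3} u^2·(1 - u)^2 du / ∫_{0}^{1} u^2·(1 - u)^2 du.
With ∫ u^2·(1 - u)^2 du = u^3·(6·u^2 - 15·u + 10)/30 + C, the region integral is ≈ 0.022887 and the full one is 1/30.
The result is P = 0.6866.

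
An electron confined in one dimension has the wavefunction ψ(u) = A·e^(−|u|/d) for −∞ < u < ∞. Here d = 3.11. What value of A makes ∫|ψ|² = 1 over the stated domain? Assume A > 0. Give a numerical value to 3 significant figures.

Normalization requires ∫|ψ|² du = 1, integrated from −∞ to ∞.
Carrying out the integral gives A² · d.
Substituting d = 3.11 gives A² = 0.3215, so A = 0.5670.

A ≈ 0.567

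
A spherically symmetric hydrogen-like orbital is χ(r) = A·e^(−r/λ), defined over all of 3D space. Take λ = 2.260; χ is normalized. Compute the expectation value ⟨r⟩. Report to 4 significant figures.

⟨r⟩ = ∫ r |χ|² 4πr² dr over the full domain.
Since the A² factors cancel between numerator and denominator, ⟨r⟩ = 3·λ/2.
Putting λ = 2.260 gives 3.3900.

⟨r⟩ ≈ 3.390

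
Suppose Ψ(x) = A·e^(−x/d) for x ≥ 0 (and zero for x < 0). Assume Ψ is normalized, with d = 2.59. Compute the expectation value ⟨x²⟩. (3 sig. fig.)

⟨x^2⟩ ≈ 3.35

⟨x²⟩ = ∫ x^2 |Ψ|² dx over the full domain.
With ∫₀^∞ x^2 e^(−αx) dx = 2!/α^3, the ratio of the moment integral to the normalization integral gives ⟨x²⟩ = d^2/2.
With d = 2.59, ⟨x^2⟩ = 3.354.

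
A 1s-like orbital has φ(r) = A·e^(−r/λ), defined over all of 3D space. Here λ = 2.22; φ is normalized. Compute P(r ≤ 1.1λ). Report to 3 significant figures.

P ≈ 0.377

Integrate the radial probability density 4πr²|φ|² over r ≤ 1.1λ.
A² is fixed by ∫₀^∞ 4πr²|φ|² dr = 1, i.e. A² = (π·λ^3)^(−1).
In terms of u = r/λ (A², 4π and the length scale all cancel between numerator and denominator), P = [∫_{0}^{1.1} u^2·e^(-2·u) du] / [∫_{0}^{∞} u^2·e^(-2·u) du].
With ∫ u^2·e^(-2·u) du = -(2·u^2 + 2·u + 1)·e^(-2·u)/4 + C, the region integral is 1/4 - 281·e^(-11/5)/200 and the full one is 1/4.
Taking the ratio yields P = 0.3773.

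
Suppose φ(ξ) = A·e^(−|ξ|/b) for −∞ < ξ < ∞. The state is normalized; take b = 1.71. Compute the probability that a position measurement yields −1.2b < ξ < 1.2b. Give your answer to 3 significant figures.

|φ|² is the probability density, so P = ∫_{−1.2b}^{1.2b} |φ|² dξ.
With A² fixed by ∫|φ|² = 1, i.e. A² = (b)^(−1), substitute and integrate.
By symmetry take twice the ξ ≥ 0 contribution in numerator and denominator; the 2's cancel. Let u = ξ/b; then A² and the length scale cancel, so P = ∫_{0}^{1.2} e^(-2·u) du ÷ ∫_{0}^{∞} e^(-2·u) du.
With ∫ e^(-2·u) du = -e^(-2·u)/2 + C, the region integral is 1/2 - e^(-12/5)/2 and the full one is 1/2.
The result is P = 0.9093.

P ≈ 0.909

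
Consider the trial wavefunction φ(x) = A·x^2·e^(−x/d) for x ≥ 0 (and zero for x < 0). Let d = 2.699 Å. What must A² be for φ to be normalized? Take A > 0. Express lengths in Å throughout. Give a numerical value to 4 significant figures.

The normalization condition is ∫|φ|² dx = 1 from 0 to ∞.
Carrying out the integral gives A² · 3·d^5/4.
With d = 2.699: A² = 0.0093095 and A = 0.096486.

A^2 ≈ 0.009309 Å^(-5)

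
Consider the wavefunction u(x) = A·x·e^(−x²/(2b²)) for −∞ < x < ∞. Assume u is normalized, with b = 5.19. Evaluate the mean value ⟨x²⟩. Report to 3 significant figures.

The expectation value is the |u|²-weighted average of x^2: ∫ x^2|u|² dx.
Differentiating ∫e^(−αx²) dx = √(π/α) under α to get the higher moments, the ratio of the moment integral to the normalization integral gives ⟨x²⟩ = 3·b^2/2.
With b = 5.19, ⟨x^2⟩ = 40.40.

⟨x^2⟩ ≈ 40.4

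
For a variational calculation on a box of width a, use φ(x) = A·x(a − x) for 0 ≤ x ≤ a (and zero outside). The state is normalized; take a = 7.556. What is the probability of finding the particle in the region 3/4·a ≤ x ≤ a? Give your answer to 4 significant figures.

P = ∫_{3/4·a}^{a} |φ(x)|² dx.
Since A² = 1/(a^5/30), this is the region integral divided by the full normalization integral.
In terms of u = x/a (A² and the length scale cancel between numerator and denominator), P = [∫_{3/4}^{1} u^2·(1 - u)^2 du] / [∫_{0}^{1} u^2·(1 - u)^2 du].
Using ∫ u^2·(1 - u)^2 du = u^3·(6·u^2 - 15·u + 10)/30, the numerator is ≈ 0.00345052 and the denominator is 1/30.
The result is P = 53/512.

P ≈ 0.1035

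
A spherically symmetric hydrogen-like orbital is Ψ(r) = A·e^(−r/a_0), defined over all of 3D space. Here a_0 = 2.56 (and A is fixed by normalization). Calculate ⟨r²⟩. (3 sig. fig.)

⟨r^2⟩ ≈ 19.7

⟨r²⟩ = ∫ r^2 |Ψ|² 4πr² dr over the full domain.
Since the A² factors cancel between numerator and denominator, ⟨r²⟩ = 3·a_0^2.
With a_0 = 2.56, ⟨r^2⟩ = 19.66.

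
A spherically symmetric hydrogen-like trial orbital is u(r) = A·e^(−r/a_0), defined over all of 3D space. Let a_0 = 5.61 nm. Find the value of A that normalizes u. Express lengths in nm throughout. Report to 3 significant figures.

A ≈ 0.0425 nm^(-3/2)

The normalization condition is ∫|u|² 4πr² dr = 1 from 0 to ∞.
Carrying out the integral gives A² · π·a_0^3.
Substituting a_0 = 5.61 gives A² = 0.001803, so A = 0.04246.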